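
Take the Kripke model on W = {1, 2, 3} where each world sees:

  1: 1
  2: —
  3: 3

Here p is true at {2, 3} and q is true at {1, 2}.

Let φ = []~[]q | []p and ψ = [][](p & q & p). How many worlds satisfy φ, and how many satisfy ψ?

For []~[]q | []p:
1: []~[]q is F, []p is F. ✗
2: []~[]q is T, []p is T. ✓
3: []~[]q is T, []p is T. ✓
— 2 worlds.
For [][](p & q & p):
1: successors {1}; [](p & q & p) there: 1:F. ✗
2: no successors, so [][](p & q & p) holds vacuously. ✓
3: successors {3}; [](p & q & p) there: 3:F. ✗
— 1 world.

2 and 1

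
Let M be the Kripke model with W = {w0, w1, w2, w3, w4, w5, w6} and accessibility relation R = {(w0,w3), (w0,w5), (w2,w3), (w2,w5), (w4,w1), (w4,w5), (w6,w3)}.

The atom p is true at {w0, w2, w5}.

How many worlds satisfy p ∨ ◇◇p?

w0: p is T, ◇◇p is F. ✓
w1: p is F, ◇◇p is F. ✗
w2: p is T, ◇◇p is F. ✓
w3: p is F, ◇◇p is F. ✗
w4: p is F, ◇◇p is F. ✗
w5: p is T, ◇◇p is F. ✓
w6: p is F, ◇◇p is F. ✗
Satisfying worlds: {w0, w2, w5}.

3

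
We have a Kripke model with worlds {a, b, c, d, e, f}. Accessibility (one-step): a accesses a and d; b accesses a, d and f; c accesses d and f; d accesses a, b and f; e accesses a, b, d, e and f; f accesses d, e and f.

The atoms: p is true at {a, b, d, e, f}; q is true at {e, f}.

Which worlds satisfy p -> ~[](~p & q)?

a: p is T, ~[](~p & q) is T. ✓
b: p is T, ~[](~p & q) is T. ✓
c: p is F, ~[](~p & q) is T. ✓
d: p is T, ~[](~p & q) is T. ✓
e: p is T, ~[](~p & q) is T. ✓
f: p is T, ~[](~p & q) is T. ✓

{a, b, c, d, e, f}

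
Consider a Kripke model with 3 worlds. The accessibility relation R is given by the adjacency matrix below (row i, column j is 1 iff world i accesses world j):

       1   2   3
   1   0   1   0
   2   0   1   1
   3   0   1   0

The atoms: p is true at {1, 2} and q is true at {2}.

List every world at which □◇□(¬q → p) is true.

1: successors {2}; ◇□(¬q → p) there: 2:T. ✓
2: successors {2, 3}; ◇□(¬q → p) there: 2:T, 3:F. ✗
3: successors {2}; ◇□(¬q → p) there: 2:T. ✓

{1, 3}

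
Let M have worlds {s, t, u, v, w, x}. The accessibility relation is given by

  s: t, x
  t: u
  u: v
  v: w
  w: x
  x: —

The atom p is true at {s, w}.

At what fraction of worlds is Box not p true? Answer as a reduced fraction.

s: successors {t, x}; not p there: t:T, x:T. ✓
t: successors {u}; not p there: u:T. ✓
u: successors {v}; not p there: v:T. ✓
v: successors {w}; not p there: w:F. ✗
w: successors {x}; not p there: x:T. ✓
x: no successors, so Box not p holds vacuously. ✓
That's 5 of 6 worlds, so 5/6.

5/6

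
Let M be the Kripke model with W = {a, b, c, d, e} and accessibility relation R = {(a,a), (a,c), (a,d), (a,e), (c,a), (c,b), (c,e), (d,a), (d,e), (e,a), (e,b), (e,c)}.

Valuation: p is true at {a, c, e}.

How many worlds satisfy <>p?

a: successors {a, c, d, e}; p there: a:T, c:T, d:F, e:T. ✓
b: no successors, so <>p fails. ✗
c: successors {a, b, e}; p there: a:T, b:F, e:T. ✓
d: successors {a, e}; p there: a:T, e:T. ✓
e: successors {a, b, c}; p there: a:T, b:F, c:T. ✓
Satisfying worlds: {a, c, d, e}.

4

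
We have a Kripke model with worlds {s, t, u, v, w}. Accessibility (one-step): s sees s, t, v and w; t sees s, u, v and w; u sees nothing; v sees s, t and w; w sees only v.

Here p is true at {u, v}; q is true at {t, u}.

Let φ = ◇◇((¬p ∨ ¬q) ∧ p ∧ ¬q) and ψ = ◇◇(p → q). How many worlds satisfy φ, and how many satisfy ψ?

For ◇◇((¬p ∨ ¬q) ∧ p ∧ ¬q):
s: successors {s, t, v, w}; ◇((¬p ∨ ¬q) ∧ p ∧ ¬q) there: s:T, t:T, v:F, w:T. ✓
t: successors {s, u, v, w}; ◇((¬p ∨ ¬q) ∧ p ∧ ¬q) there: s:T, u:F, v:F, w:T. ✓
u: no successors, so ◇◇((¬p ∨ ¬q) ∧ p ∧ ¬q) fails. ✗
v: successors {s, t, w}; ◇((¬p ∨ ¬q) ∧ p ∧ ¬q) there: s:T, t:T, w:T. ✓
w: successors {v}; ◇((¬p ∨ ¬q) ∧ p ∧ ¬q) there: v:F. ✗
— 3 worlds.
For ◇◇(p → q):
s: successors {s, t, v, w}; ◇(p → q) there: s:T, t:T, v:T, w:F. ✓
t: successors {s, u, v, w}; ◇(p → q) there: s:T, u:F, v:T, w:F. ✓
u: no successors, so ◇◇(p → q) fails. ✗
v: successors {s, t, w}; ◇(p → q) there: s:T, t:T, w:F. ✓
w: successors {v}; ◇(p → q) there: v:T. ✓
— 4 worlds.

3 and 4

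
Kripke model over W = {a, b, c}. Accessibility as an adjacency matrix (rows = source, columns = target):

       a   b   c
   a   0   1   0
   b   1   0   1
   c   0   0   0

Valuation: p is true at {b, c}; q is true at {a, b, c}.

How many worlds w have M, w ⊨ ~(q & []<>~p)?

a: q & []<>~p is T. ✗
b: q & []<>~p is F. ✓
c: q & []<>~p is T. ✗
Satisfying worlds: {b}.

1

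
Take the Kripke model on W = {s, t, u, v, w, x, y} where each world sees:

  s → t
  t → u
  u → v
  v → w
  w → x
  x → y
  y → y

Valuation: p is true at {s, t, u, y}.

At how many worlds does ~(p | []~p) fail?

s: p | []~p is T. ✗
t: p | []~p is T. ✗
u: p | []~p is T. ✗
v: p | []~p is T. ✗
w: p | []~p is T. ✗
x: p | []~p is F. ✓
y: p | []~p is T. ✗
Satisfying worlds: {x}.
So ~(p | []~p) fails at the other 6 worlds.

6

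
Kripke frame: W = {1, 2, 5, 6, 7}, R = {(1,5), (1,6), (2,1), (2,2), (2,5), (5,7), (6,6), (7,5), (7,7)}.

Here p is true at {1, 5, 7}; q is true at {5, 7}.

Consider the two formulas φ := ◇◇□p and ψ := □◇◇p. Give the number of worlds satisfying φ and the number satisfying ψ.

4 and 3

For ◇◇□p:
1: successors {5, 6}; ◇□p there: 5:T, 6:F. ✓
2: successors {1, 2, 5}; ◇□p there: 1:T, 2:T, 5:T. ✓
5: successors {7}; ◇□p there: 7:T. ✓
6: successors {6}; ◇□p there: 6:F. ✗
7: successors {5, 7}; ◇□p there: 5:T, 7:T. ✓
— 4 worlds.
For □◇◇p:
1: successors {5, 6}; ◇◇p there: 5:T, 6:F. ✗
2: successors {1, 2, 5}; ◇◇p there: 1:T, 2:T, 5:T. ✓
5: successors {7}; ◇◇p there: 7:T. ✓
6: successors {6}; ◇◇p there: 6:F. ✗
7: successors {5, 7}; ◇◇p there: 5:T, 7:T. ✓
— 3 worlds.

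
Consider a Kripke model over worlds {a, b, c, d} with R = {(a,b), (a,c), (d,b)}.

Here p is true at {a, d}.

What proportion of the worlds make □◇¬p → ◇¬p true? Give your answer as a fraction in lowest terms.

1/2

a: □◇¬p is F, ◇¬p is T. ✓
b: □◇¬p is T, ◇¬p is F. ✗
c: □◇¬p is T, ◇¬p is F. ✗
d: □◇¬p is F, ◇¬p is T. ✓
That's 2 of 4 worlds, so 2/4 = 1/2.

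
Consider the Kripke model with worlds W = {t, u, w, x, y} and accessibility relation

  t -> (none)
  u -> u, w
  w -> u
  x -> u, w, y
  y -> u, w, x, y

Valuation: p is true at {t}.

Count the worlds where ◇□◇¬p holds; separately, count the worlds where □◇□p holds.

For ◇□◇¬p:
t: no successors, so ◇□◇¬p fails. ✗
u: successors {u, w}; □◇¬p there: u:T, w:T. ✓
w: successors {u}; □◇¬p there: u:T. ✓
x: successors {u, w, y}; □◇¬p there: u:T, w:T, y:T. ✓
y: successors {u, w, x, y}; □◇¬p there: u:T, w:T, x:T, y:T. ✓
— 4 worlds.
For □◇□p:
t: no successors, so □◇□p holds vacuously. ✓
u: successors {u, w}; ◇□p there: u:F, w:F. ✗
w: successors {u}; ◇□p there: u:F. ✗
x: successors {u, w, y}; ◇□p there: u:F, w:F, y:F. ✗
y: successors {u, w, x, y}; ◇□p there: u:F, w:F, x:F, y:F. ✗
— 1 world.

4 and 1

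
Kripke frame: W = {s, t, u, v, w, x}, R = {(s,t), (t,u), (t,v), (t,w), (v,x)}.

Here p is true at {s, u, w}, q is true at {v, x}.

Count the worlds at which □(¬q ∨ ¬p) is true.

s: successors {t}; ¬q ∨ ¬p there: t:T. ✓
t: successors {u, v, w}; ¬q ∨ ¬p there: u:T, v:T, w:T. ✓
u: no successors, so □(¬q ∨ ¬p) holds vacuously. ✓
v: successors {x}; ¬q ∨ ¬p there: x:T. ✓
w: no successors, so □(¬q ∨ ¬p) holds vacuously. ✓
x: no successors, so □(¬q ∨ ¬p) holds vacuously. ✓
Satisfying worlds: {s, t, u, v, w, x}.

6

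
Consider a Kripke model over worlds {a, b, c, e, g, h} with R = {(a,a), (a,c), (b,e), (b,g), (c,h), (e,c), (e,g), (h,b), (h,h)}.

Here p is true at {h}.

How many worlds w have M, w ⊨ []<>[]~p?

a: successors {a, c}; <>[]~p there: a:T, c:F. ✗
b: successors {e, g}; <>[]~p there: e:T, g:F. ✗
c: successors {h}; <>[]~p there: h:T. ✓
e: successors {c, g}; <>[]~p there: c:F, g:F. ✗
g: no successors, so []<>[]~p holds vacuously. ✓
h: successors {b, h}; <>[]~p there: b:T, h:T. ✓
Satisfying worlds: {c, g, h}.

3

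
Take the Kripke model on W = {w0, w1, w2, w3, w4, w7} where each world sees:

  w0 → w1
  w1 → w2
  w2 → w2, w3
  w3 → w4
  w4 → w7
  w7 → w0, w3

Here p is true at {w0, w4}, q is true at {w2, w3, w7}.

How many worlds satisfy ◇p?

w0: successors {w1}; p there: w1:F. ✗
w1: successors {w2}; p there: w2:F. ✗
w2: successors {w2, w3}; p there: w2:F, w3:F. ✗
w3: successors {w4}; p there: w4:T. ✓
w4: successors {w7}; p there: w7:F. ✗
w7: successors {w0, w3}; p there: w0:T, w3:F. ✓
Satisfying worlds: {w3, w7}.

2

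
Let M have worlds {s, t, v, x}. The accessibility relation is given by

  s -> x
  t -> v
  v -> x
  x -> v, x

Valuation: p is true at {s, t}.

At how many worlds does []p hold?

s: successors {x}; p there: x:F. ✗
t: successors {v}; p there: v:F. ✗
v: successors {x}; p there: x:F. ✗
x: successors {v, x}; p there: v:F, x:F. ✗
Satisfying worlds: ∅.

0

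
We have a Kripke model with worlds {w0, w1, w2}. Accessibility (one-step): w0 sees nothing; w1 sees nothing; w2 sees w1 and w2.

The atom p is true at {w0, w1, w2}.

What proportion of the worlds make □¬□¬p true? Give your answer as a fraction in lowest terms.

2/3

w0: no successors, so □¬□¬p holds vacuously. ✓
w1: no successors, so □¬□¬p holds vacuously. ✓
w2: successors {w1, w2}; ¬□¬p there: w1:F, w2:T. ✗
That's 2 of 3 worlds, so 2/3.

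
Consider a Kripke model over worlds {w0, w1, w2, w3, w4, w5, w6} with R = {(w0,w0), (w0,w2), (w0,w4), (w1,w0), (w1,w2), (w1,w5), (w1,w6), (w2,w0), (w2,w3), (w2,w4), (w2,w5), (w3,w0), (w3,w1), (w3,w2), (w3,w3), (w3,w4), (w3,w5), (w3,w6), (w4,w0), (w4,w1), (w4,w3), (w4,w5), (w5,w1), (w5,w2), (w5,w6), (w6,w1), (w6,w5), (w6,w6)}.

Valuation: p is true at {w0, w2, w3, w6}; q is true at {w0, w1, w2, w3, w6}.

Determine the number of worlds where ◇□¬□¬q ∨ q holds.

w0: ◇□¬□¬q is T, q is T. ✓
w1: ◇□¬□¬q is T, q is T. ✓
w2: ◇□¬□¬q is T, q is T. ✓
w3: ◇□¬□¬q is T, q is T. ✓
w4: ◇□¬□¬q is T, q is F. ✓
w5: ◇□¬□¬q is T, q is F. ✓
w6: ◇□¬□¬q is T, q is T. ✓
Satisfying worlds: {w0, w1, w2, w3, w4, w5, w6}.

7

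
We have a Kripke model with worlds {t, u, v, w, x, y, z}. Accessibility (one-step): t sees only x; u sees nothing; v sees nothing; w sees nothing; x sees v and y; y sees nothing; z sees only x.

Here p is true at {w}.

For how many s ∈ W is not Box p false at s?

t: Box p is F. ✓
u: Box p is T. ✗
v: Box p is T. ✗
w: Box p is T. ✗
x: Box p is F. ✓
y: Box p is T. ✗
z: Box p is F. ✓
Satisfying worlds: {t, x, z}.
So not Box p fails at the other 4 worlds.

4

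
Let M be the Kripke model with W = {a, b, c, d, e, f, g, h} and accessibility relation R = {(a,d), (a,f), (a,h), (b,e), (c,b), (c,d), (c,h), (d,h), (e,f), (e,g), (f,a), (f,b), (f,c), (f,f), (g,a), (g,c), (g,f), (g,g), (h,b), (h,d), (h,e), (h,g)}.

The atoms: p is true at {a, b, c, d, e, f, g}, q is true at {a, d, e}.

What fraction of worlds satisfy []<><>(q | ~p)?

a: successors {d, f, h}; <><>(q | ~p) there: d:T, f:T, h:T. ✓
b: successors {e}; <><>(q | ~p) there: e:T. ✓
c: successors {b, d, h}; <><>(q | ~p) there: b:F, d:T, h:T. ✗
d: successors {h}; <><>(q | ~p) there: h:T. ✓
e: successors {f, g}; <><>(q | ~p) there: f:T, g:T. ✓
f: successors {a, b, c, f}; <><>(q | ~p) there: a:T, b:F, c:T, f:T. ✗
g: successors {a, c, f, g}; <><>(q | ~p) there: a:T, c:T, f:T, g:T. ✓
h: successors {b, d, e, g}; <><>(q | ~p) there: b:F, d:T, e:T, g:T. ✗
That's 5 of 8 worlds, so 5/8.

5/8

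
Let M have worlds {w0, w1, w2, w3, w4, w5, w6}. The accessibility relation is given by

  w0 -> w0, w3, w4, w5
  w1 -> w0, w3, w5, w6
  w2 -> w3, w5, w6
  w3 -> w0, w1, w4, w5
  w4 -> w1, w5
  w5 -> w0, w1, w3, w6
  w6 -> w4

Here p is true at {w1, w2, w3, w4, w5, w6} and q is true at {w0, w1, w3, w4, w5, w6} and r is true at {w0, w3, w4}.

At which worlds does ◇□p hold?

{w0, w1, w2, w3, w5, w6}

w0: successors {w0, w3, w4, w5}; □p there: w0:F, w3:F, w4:T, w5:F. ✓
w1: successors {w0, w3, w5, w6}; □p there: w0:F, w3:F, w5:F, w6:T. ✓
w2: successors {w3, w5, w6}; □p there: w3:F, w5:F, w6:T. ✓
w3: successors {w0, w1, w4, w5}; □p there: w0:F, w1:F, w4:T, w5:F. ✓
w4: successors {w1, w5}; □p there: w1:F, w5:F. ✗
w5: successors {w0, w1, w3, w6}; □p there: w0:F, w1:F, w3:F, w6:T. ✓
w6: successors {w4}; □p there: w4:T. ✓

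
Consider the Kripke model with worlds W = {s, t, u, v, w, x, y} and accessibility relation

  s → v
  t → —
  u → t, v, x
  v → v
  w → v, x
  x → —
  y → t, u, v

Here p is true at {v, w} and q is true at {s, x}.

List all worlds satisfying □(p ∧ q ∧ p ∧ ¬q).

{t, x}

s: successors {v}; p ∧ q ∧ p ∧ ¬q there: v:F. ✗
t: no successors, so □(p ∧ q ∧ p ∧ ¬q) holds vacuously. ✓
u: successors {t, v, x}; p ∧ q ∧ p ∧ ¬q there: t:F, v:F, x:F. ✗
v: successors {v}; p ∧ q ∧ p ∧ ¬q there: v:F. ✗
w: successors {v, x}; p ∧ q ∧ p ∧ ¬q there: v:F, x:F. ✗
x: no successors, so □(p ∧ q ∧ p ∧ ¬q) holds vacuously. ✓
y: successors {t, u, v}; p ∧ q ∧ p ∧ ¬q there: t:F, u:F, v:F. ✗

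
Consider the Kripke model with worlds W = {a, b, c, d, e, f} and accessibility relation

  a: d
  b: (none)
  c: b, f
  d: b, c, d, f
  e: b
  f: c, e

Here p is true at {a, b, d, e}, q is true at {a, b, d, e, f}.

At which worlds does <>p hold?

a: successors {d}; p there: d:T. ✓
b: no successors, so <>p fails. ✗
c: successors {b, f}; p there: b:T, f:F. ✓
d: successors {b, c, d, f}; p there: b:T, c:F, d:T, f:F. ✓
e: successors {b}; p there: b:T. ✓
f: successors {c, e}; p there: c:F, e:T. ✓

{a, c, d, e, f}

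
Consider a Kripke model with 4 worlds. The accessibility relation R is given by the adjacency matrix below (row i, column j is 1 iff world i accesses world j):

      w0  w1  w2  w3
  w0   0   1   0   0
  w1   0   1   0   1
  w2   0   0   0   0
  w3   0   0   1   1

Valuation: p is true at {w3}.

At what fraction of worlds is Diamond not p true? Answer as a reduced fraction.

3/4

w0: successors {w1}; not p there: w1:T. ✓
w1: successors {w1, w3}; not p there: w1:T, w3:F. ✓
w2: no successors, so Diamond not p fails. ✗
w3: successors {w2, w3}; not p there: w2:T, w3:F. ✓
That's 3 of 4 worlds, so 3/4.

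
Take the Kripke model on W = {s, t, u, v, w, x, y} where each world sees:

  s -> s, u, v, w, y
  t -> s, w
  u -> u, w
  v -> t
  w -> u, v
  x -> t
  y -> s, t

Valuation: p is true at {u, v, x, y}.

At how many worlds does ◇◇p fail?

s: successors {s, u, v, w, y}; ◇p there: s:T, u:T, v:F, w:T, y:F. ✓
t: successors {s, w}; ◇p there: s:T, w:T. ✓
u: successors {u, w}; ◇p there: u:T, w:T. ✓
v: successors {t}; ◇p there: t:F. ✗
w: successors {u, v}; ◇p there: u:T, v:F. ✓
x: successors {t}; ◇p there: t:F. ✗
y: successors {s, t}; ◇p there: s:T, t:F. ✓
Satisfying worlds: {s, t, u, w, y}.
So ◇◇p fails at the other 2 worlds.

2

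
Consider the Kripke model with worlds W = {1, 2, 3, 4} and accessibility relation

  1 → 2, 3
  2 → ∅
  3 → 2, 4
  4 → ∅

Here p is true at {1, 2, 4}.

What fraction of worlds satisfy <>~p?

1: successors {2, 3}; ~p there: 2:F, 3:T. ✓
2: no successors, so <>~p fails. ✗
3: successors {2, 4}; ~p there: 2:F, 4:F. ✗
4: no successors, so <>~p fails. ✗
That's 1 of 4 worlds, so 1/4.

1/4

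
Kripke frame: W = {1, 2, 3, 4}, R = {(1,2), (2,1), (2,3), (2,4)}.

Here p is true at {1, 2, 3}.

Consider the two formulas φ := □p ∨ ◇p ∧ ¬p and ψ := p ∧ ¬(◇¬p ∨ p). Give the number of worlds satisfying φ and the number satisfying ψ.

For □p ∨ ◇p ∧ ¬p:
1: □p is T, ◇p ∧ ¬p is F. ✓
2: □p is F, ◇p ∧ ¬p is F. ✗
3: □p is T, ◇p ∧ ¬p is F. ✓
4: □p is T, ◇p ∧ ¬p is F. ✓
— 3 worlds.
For p ∧ ¬(◇¬p ∨ p):
1: p is T, ¬(◇¬p ∨ p) is F. ✗
2: p is T, ¬(◇¬p ∨ p) is F. ✗
3: p is T, ¬(◇¬p ∨ p) is F. ✗
4: p is F, ¬(◇¬p ∨ p) is T. ✗
— 0 worlds.

3 and 0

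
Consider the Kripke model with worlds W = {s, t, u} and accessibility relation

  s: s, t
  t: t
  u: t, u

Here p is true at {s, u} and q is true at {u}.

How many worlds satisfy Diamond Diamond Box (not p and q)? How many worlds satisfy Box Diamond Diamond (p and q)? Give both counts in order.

For Diamond Diamond Box (not p and q):
s: successors {s, t}; Diamond Box (not p and q) there: s:F, t:F. ✗
t: successors {t}; Diamond Box (not p and q) there: t:F. ✗
u: successors {t, u}; Diamond Box (not p and q) there: t:F, u:F. ✗
— 0 worlds.
For Box Diamond Diamond (p and q):
s: successors {s, t}; Diamond Diamond (p and q) there: s:F, t:F. ✗
t: successors {t}; Diamond Diamond (p and q) there: t:F. ✗
u: successors {t, u}; Diamond Diamond (p and q) there: t:F, u:T. ✗
— 0 worlds.

0 and 0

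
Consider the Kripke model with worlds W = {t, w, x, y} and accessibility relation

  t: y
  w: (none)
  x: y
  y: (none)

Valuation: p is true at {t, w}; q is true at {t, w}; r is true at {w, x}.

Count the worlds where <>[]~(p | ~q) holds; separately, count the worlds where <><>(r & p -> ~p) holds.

2 and 0

For <>[]~(p | ~q):
t: successors {y}; []~(p | ~q) there: y:T. ✓
w: no successors, so <>[]~(p | ~q) fails. ✗
x: successors {y}; []~(p | ~q) there: y:T. ✓
y: no successors, so <>[]~(p | ~q) fails. ✗
— 2 worlds.
For <><>(r & p -> ~p):
t: successors {y}; <>(r & p -> ~p) there: y:F. ✗
w: no successors, so <><>(r & p -> ~p) fails. ✗
x: successors {y}; <>(r & p -> ~p) there: y:F. ✗
y: no successors, so <><>(r & p -> ~p) fails. ✗
— 0 worlds.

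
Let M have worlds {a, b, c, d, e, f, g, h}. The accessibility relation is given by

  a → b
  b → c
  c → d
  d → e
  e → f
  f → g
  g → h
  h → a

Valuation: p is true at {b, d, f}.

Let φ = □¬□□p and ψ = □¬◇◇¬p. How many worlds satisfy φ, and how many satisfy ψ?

For □¬□□p:
a: successors {b}; ¬□□p there: b:F. ✗
b: successors {c}; ¬□□p there: c:T. ✓
c: successors {d}; ¬□□p there: d:F. ✗
d: successors {e}; ¬□□p there: e:T. ✓
e: successors {f}; ¬□□p there: f:T. ✓
f: successors {g}; ¬□□p there: g:T. ✓
g: successors {h}; ¬□□p there: h:F. ✗
h: successors {a}; ¬□□p there: a:T. ✓
— 5 worlds.
For □¬◇◇¬p:
a: successors {b}; ¬◇◇¬p there: b:T. ✓
b: successors {c}; ¬◇◇¬p there: c:F. ✗
c: successors {d}; ¬◇◇¬p there: d:T. ✓
d: successors {e}; ¬◇◇¬p there: e:F. ✗
e: successors {f}; ¬◇◇¬p there: f:F. ✗
f: successors {g}; ¬◇◇¬p there: g:F. ✗
g: successors {h}; ¬◇◇¬p there: h:T. ✓
h: successors {a}; ¬◇◇¬p there: a:F. ✗
— 3 worlds.

5 and 3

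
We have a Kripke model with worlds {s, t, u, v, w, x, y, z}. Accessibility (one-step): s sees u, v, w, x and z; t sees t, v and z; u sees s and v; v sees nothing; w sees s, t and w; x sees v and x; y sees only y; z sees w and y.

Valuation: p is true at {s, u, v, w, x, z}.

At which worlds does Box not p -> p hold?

{s, t, u, v, w, x, z}

s: Box not p is F, p is T. ✓
t: Box not p is F, p is F. ✓
u: Box not p is F, p is T. ✓
v: Box not p is T, p is T. ✓
w: Box not p is F, p is T. ✓
x: Box not p is F, p is T. ✓
y: Box not p is T, p is F. ✗
z: Box not p is F, p is T. ✓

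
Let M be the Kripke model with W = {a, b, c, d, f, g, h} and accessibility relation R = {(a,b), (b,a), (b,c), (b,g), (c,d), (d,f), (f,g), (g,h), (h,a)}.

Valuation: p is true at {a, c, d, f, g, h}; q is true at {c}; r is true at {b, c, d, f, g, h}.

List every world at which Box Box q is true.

a: successors {b}; Box q there: b:F. ✗
b: successors {a, c, g}; Box q there: a:F, c:F, g:F. ✗
c: successors {d}; Box q there: d:F. ✗
d: successors {f}; Box q there: f:F. ✗
f: successors {g}; Box q there: g:F. ✗
g: successors {h}; Box q there: h:F. ✗
h: successors {a}; Box q there: a:F. ✗

∅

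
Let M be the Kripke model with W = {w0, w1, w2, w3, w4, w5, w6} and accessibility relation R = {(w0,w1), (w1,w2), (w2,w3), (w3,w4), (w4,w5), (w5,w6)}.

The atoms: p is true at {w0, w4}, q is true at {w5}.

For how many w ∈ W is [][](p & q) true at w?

w0: successors {w1}; [](p & q) there: w1:F. ✗
w1: successors {w2}; [](p & q) there: w2:F. ✗
w2: successors {w3}; [](p & q) there: w3:F. ✗
w3: successors {w4}; [](p & q) there: w4:F. ✗
w4: successors {w5}; [](p & q) there: w5:F. ✗
w5: successors {w6}; [](p & q) there: w6:T. ✓
w6: no successors, so [][](p & q) holds vacuously. ✓
Satisfying worlds: {w5, w6}.

2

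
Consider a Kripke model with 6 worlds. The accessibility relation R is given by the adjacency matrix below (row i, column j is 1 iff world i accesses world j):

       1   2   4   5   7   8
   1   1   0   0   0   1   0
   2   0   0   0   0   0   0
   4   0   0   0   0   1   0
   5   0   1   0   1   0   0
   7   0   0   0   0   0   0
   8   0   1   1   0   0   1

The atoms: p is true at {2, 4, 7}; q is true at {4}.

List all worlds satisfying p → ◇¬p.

1: p is F, ◇¬p is T. ✓
2: p is T, ◇¬p is F. ✗
4: p is T, ◇¬p is F. ✗
5: p is F, ◇¬p is T. ✓
7: p is T, ◇¬p is F. ✗
8: p is F, ◇¬p is T. ✓

{1, 5, 8}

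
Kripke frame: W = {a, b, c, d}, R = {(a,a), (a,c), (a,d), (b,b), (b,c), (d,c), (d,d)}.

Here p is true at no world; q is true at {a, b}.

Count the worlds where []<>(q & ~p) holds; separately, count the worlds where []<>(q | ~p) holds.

1 and 1

For []<>(q & ~p):
a: successors {a, c, d}; <>(q & ~p) there: a:T, c:F, d:F. ✗
b: successors {b, c}; <>(q & ~p) there: b:T, c:F. ✗
c: no successors, so []<>(q & ~p) holds vacuously. ✓
d: successors {c, d}; <>(q & ~p) there: c:F, d:F. ✗
— 1 world.
For []<>(q | ~p):
a: successors {a, c, d}; <>(q | ~p) there: a:T, c:F, d:T. ✗
b: successors {b, c}; <>(q | ~p) there: b:T, c:F. ✗
c: no successors, so []<>(q | ~p) holds vacuously. ✓
d: successors {c, d}; <>(q | ~p) there: c:F, d:T. ✗
— 1 world.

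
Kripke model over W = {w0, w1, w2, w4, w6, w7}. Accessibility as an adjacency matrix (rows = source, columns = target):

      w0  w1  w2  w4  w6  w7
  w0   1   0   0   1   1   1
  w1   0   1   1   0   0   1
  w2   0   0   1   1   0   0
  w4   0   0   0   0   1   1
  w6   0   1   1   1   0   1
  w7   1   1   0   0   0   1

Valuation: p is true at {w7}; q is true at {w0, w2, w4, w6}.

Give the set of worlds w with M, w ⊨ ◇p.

{w0, w1, w4, w6, w7}

w0: successors {w0, w4, w6, w7}; p there: w0:F, w4:F, w6:F, w7:T. ✓
w1: successors {w1, w2, w7}; p there: w1:F, w2:F, w7:T. ✓
w2: successors {w2, w4}; p there: w2:F, w4:F. ✗
w4: successors {w6, w7}; p there: w6:F, w7:T. ✓
w6: successors {w1, w2, w4, w7}; p there: w1:F, w2:F, w4:F, w7:T. ✓
w7: successors {w0, w1, w7}; p there: w0:F, w1:F, w7:T. ✓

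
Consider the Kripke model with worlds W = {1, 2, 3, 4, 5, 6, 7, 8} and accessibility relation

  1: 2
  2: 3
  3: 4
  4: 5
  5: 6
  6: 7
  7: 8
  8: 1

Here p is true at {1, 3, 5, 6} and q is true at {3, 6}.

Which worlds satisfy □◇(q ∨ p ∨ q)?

1: successors {2}; ◇(q ∨ p ∨ q) there: 2:T. ✓
2: successors {3}; ◇(q ∨ p ∨ q) there: 3:F. ✗
3: successors {4}; ◇(q ∨ p ∨ q) there: 4:T. ✓
4: successors {5}; ◇(q ∨ p ∨ q) there: 5:T. ✓
5: successors {6}; ◇(q ∨ p ∨ q) there: 6:F. ✗
6: successors {7}; ◇(q ∨ p ∨ q) there: 7:F. ✗
7: successors {8}; ◇(q ∨ p ∨ q) there: 8:T. ✓
8: successors {1}; ◇(q ∨ p ∨ q) there: 1:F. ✗

{1, 3, 4, 7}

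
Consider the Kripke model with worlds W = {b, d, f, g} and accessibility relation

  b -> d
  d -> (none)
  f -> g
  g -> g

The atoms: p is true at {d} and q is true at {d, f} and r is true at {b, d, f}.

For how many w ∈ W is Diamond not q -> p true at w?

b: Diamond not q is F, p is F. ✓
d: Diamond not q is F, p is T. ✓
f: Diamond not q is T, p is F. ✗
g: Diamond not q is T, p is F. ✗
Satisfying worlds: {b, d}.

2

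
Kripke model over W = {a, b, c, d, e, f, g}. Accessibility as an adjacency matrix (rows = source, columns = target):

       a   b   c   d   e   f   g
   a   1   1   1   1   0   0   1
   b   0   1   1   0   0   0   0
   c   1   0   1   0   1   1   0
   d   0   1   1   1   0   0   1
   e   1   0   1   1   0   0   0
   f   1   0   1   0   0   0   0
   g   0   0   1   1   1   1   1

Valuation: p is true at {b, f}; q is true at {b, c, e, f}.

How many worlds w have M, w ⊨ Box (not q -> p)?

1

a: successors {a, b, c, d, g}; not q -> p there: a:F, b:T, c:T, d:F, g:F. ✗
b: successors {b, c}; not q -> p there: b:T, c:T. ✓
c: successors {a, c, e, f}; not q -> p there: a:F, c:T, e:T, f:T. ✗
d: successors {b, c, d, g}; not q -> p there: b:T, c:T, d:F, g:F. ✗
e: successors {a, c, d}; not q -> p there: a:F, c:T, d:F. ✗
f: successors {a, c}; not q -> p there: a:F, c:T. ✗
g: successors {c, d, e, f, g}; not q -> p there: c:T, d:F, e:T, f:T, g:F. ✗
Satisfying worlds: {b}.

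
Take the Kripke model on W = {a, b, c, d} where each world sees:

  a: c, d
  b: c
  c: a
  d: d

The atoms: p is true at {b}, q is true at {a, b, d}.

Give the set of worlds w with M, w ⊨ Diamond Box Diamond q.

a: successors {c, d}; Box Diamond q there: c:T, d:T. ✓
b: successors {c}; Box Diamond q there: c:T. ✓
c: successors {a}; Box Diamond q there: a:T. ✓
d: successors {d}; Box Diamond q there: d:T. ✓

{a, b, c, d}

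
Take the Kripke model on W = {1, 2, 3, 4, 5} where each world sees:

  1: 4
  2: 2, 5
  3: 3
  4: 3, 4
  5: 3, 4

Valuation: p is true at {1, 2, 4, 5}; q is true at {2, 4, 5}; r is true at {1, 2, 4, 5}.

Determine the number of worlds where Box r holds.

2

1: successors {4}; r there: 4:T. ✓
2: successors {2, 5}; r there: 2:T, 5:T. ✓
3: successors {3}; r there: 3:F. ✗
4: successors {3, 4}; r there: 3:F, 4:T. ✗
5: successors {3, 4}; r there: 3:F, 4:T. ✗
Satisfying worlds: {1, 2}.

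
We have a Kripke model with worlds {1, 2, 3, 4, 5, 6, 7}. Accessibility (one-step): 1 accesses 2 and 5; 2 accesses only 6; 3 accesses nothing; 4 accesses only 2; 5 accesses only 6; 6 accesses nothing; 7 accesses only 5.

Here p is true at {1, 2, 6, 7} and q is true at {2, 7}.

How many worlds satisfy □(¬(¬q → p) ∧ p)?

2

1: successors {2, 5}; ¬(¬q → p) ∧ p there: 2:F, 5:F. ✗
2: successors {6}; ¬(¬q → p) ∧ p there: 6:F. ✗
3: no successors, so □(¬(¬q → p) ∧ p) holds vacuously. ✓
4: successors {2}; ¬(¬q → p) ∧ p there: 2:F. ✗
5: successors {6}; ¬(¬q → p) ∧ p there: 6:F. ✗
6: no successors, so □(¬(¬q → p) ∧ p) holds vacuously. ✓
7: successors {5}; ¬(¬q → p) ∧ p there: 5:F. ✗
Satisfying worlds: {3, 6}.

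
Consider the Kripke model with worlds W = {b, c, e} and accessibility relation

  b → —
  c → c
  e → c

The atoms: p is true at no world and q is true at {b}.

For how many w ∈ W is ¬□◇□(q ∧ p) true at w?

2

b: □◇□(q ∧ p) is T. ✗
c: □◇□(q ∧ p) is F. ✓
e: □◇□(q ∧ p) is F. ✓
Satisfying worlds: {c, e}.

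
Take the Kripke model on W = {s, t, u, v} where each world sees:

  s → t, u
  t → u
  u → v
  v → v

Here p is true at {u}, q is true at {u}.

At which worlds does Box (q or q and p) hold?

{t}

s: successors {t, u}; q or q and p there: t:F, u:T. ✗
t: successors {u}; q or q and p there: u:T. ✓
u: successors {v}; q or q and p there: v:F. ✗
v: successors {v}; q or q and p there: v:F. ✗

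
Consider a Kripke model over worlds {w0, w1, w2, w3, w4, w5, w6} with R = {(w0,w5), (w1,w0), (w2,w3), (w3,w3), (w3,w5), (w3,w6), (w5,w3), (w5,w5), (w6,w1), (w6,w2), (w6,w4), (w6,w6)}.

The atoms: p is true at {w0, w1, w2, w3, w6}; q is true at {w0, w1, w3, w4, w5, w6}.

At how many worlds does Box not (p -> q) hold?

w0: successors {w5}; not (p -> q) there: w5:F. ✗
w1: successors {w0}; not (p -> q) there: w0:F. ✗
w2: successors {w3}; not (p -> q) there: w3:F. ✗
w3: successors {w3, w5, w6}; not (p -> q) there: w3:F, w5:F, w6:F. ✗
w4: no successors, so Box not (p -> q) holds vacuously. ✓
w5: successors {w3, w5}; not (p -> q) there: w3:F, w5:F. ✗
w6: successors {w1, w2, w4, w6}; not (p -> q) there: w1:F, w2:T, w4:F, w6:F. ✗
Satisfying worlds: {w4}.

1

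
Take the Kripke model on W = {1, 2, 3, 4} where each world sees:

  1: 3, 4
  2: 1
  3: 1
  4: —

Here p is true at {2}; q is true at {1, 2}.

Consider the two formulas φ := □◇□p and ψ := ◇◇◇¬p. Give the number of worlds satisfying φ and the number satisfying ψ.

3 and 3

For □◇□p:
1: successors {3, 4}; ◇□p there: 3:F, 4:F. ✗
2: successors {1}; ◇□p there: 1:T. ✓
3: successors {1}; ◇□p there: 1:T. ✓
4: no successors, so □◇□p holds vacuously. ✓
— 3 worlds.
For ◇◇◇¬p:
1: successors {3, 4}; ◇◇¬p there: 3:T, 4:F. ✓
2: successors {1}; ◇◇¬p there: 1:T. ✓
3: successors {1}; ◇◇¬p there: 1:T. ✓
4: no successors, so ◇◇◇¬p fails. ✗
— 3 worlds.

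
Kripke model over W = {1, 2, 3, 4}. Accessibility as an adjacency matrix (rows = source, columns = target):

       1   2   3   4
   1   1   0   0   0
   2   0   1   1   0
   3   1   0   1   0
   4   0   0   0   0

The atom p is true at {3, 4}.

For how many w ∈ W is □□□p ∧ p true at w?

1: □□□p is F, p is F. ✗
2: □□□p is F, p is F. ✗
3: □□□p is F, p is T. ✗
4: □□□p is T, p is T. ✓
Satisfying worlds: {4}.

1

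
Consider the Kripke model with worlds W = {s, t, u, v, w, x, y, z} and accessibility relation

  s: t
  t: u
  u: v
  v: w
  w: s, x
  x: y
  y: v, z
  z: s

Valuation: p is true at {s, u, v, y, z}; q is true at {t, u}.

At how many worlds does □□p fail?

s: successors {t}; □p there: t:T. ✓
t: successors {u}; □p there: u:T. ✓
u: successors {v}; □p there: v:F. ✗
v: successors {w}; □p there: w:F. ✗
w: successors {s, x}; □p there: s:F, x:T. ✗
x: successors {y}; □p there: y:T. ✓
y: successors {v, z}; □p there: v:F, z:T. ✗
z: successors {s}; □p there: s:F. ✗
Satisfying worlds: {s, t, x}.
So □□p fails at the other 5 worlds.

5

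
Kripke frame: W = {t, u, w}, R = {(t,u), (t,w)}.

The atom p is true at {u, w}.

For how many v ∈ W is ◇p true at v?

t: successors {u, w}; p there: u:T, w:T. ✓
u: no successors, so ◇p fails. ✗
w: no successors, so ◇p fails. ✗
Satisfying worlds: {t}.

1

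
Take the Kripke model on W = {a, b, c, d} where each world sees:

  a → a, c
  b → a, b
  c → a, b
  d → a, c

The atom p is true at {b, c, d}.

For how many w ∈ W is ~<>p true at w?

a: <>p is T. ✗
b: <>p is T. ✗
c: <>p is T. ✗
d: <>p is T. ✗
Satisfying worlds: ∅.

0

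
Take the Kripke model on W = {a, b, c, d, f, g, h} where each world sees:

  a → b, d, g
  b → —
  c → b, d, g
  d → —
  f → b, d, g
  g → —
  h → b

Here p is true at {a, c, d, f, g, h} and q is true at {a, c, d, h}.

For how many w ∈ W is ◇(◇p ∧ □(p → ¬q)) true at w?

0

a: successors {b, d, g}; ◇p ∧ □(p → ¬q) there: b:F, d:F, g:F. ✗
b: no successors, so ◇(◇p ∧ □(p → ¬q)) fails. ✗
c: successors {b, d, g}; ◇p ∧ □(p → ¬q) there: b:F, d:F, g:F. ✗
d: no successors, so ◇(◇p ∧ □(p → ¬q)) fails. ✗
f: successors {b, d, g}; ◇p ∧ □(p → ¬q) there: b:F, d:F, g:F. ✗
g: no successors, so ◇(◇p ∧ □(p → ¬q)) fails. ✗
h: successors {b}; ◇p ∧ □(p → ¬q) there: b:F. ✗
Satisfying worlds: ∅.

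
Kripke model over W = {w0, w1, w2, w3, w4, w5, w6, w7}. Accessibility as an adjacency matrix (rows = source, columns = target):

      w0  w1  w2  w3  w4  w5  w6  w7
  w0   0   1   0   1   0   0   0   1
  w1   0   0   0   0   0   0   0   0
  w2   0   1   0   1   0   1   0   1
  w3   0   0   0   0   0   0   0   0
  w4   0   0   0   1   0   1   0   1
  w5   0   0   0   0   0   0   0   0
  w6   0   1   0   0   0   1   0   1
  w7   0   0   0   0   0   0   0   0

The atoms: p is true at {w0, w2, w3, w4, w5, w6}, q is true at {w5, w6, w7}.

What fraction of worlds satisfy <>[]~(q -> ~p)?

w0: successors {w1, w3, w7}; []~(q -> ~p) there: w1:T, w3:T, w7:T. ✓
w1: no successors, so <>[]~(q -> ~p) fails. ✗
w2: successors {w1, w3, w5, w7}; []~(q -> ~p) there: w1:T, w3:T, w5:T, w7:T. ✓
w3: no successors, so <>[]~(q -> ~p) fails. ✗
w4: successors {w3, w5, w7}; []~(q -> ~p) there: w3:T, w5:T, w7:T. ✓
w5: no successors, so <>[]~(q -> ~p) fails. ✗
w6: successors {w1, w5, w7}; []~(q -> ~p) there: w1:T, w5:T, w7:T. ✓
w7: no successors, so <>[]~(q -> ~p) fails. ✗
That's 4 of 8 worlds, so 4/8 = 1/2.

1/2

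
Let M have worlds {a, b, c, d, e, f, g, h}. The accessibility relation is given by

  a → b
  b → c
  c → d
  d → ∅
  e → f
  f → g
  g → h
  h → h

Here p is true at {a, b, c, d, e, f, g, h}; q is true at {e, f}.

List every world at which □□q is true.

a: successors {b}; □q there: b:F. ✗
b: successors {c}; □q there: c:F. ✗
c: successors {d}; □q there: d:T. ✓
d: no successors, so □□q holds vacuously. ✓
e: successors {f}; □q there: f:F. ✗
f: successors {g}; □q there: g:F. ✗
g: successors {h}; □q there: h:F. ✗
h: successors {h}; □q there: h:F. ✗

{c, d}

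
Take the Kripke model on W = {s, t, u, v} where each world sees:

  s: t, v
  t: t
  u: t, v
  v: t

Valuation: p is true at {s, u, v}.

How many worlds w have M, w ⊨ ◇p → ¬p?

2

s: ◇p is T, ¬p is F. ✗
t: ◇p is F, ¬p is T. ✓
u: ◇p is T, ¬p is F. ✗
v: ◇p is F, ¬p is F. ✓
Satisfying worlds: {t, v}.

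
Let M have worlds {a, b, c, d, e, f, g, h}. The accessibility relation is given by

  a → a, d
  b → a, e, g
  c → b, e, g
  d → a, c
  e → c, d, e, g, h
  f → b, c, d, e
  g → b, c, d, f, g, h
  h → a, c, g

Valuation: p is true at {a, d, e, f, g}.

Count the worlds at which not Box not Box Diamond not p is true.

4

a: Box not Box Diamond not p is T. ✗
b: Box not Box Diamond not p is F. ✓
c: Box not Box Diamond not p is F. ✓
d: Box not Box Diamond not p is T. ✗
e: Box not Box Diamond not p is F. ✓
f: Box not Box Diamond not p is F. ✓
g: Box not Box Diamond not p is T. ✗
h: Box not Box Diamond not p is T. ✗
Satisfying worlds: {b, c, e, f}.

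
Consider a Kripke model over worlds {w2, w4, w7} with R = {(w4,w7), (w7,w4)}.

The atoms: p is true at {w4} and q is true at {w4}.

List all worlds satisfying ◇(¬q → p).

{w7}

w2: no successors, so ◇(¬q → p) fails. ✗
w4: successors {w7}; ¬q → p there: w7:F. ✗
w7: successors {w4}; ¬q → p there: w4:T. ✓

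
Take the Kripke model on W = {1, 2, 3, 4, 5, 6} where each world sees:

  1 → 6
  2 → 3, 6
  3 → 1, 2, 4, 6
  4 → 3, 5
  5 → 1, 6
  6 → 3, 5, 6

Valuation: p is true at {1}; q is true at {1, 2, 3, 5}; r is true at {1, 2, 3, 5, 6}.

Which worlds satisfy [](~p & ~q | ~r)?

{1}

1: successors {6}; ~p & ~q | ~r there: 6:T. ✓
2: successors {3, 6}; ~p & ~q | ~r there: 3:F, 6:T. ✗
3: successors {1, 2, 4, 6}; ~p & ~q | ~r there: 1:F, 2:F, 4:T, 6:T. ✗
4: successors {3, 5}; ~p & ~q | ~r there: 3:F, 5:F. ✗
5: successors {1, 6}; ~p & ~q | ~r there: 1:F, 6:T. ✗
6: successors {3, 5, 6}; ~p & ~q | ~r there: 3:F, 5:F, 6:T. ✗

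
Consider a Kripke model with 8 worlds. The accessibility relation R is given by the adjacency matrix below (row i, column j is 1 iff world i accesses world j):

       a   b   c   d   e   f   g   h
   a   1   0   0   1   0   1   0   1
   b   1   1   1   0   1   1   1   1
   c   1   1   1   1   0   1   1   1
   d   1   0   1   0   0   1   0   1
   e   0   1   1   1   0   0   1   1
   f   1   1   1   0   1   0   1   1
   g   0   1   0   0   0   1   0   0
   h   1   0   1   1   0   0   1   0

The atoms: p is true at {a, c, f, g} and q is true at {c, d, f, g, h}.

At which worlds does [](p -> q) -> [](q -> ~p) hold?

{a, b, c, d, f, h}

a: [](p -> q) is F, [](q -> ~p) is F. ✓
b: [](p -> q) is F, [](q -> ~p) is F. ✓
c: [](p -> q) is F, [](q -> ~p) is F. ✓
d: [](p -> q) is F, [](q -> ~p) is F. ✓
e: [](p -> q) is T, [](q -> ~p) is F. ✗
f: [](p -> q) is F, [](q -> ~p) is F. ✓
g: [](p -> q) is T, [](q -> ~p) is F. ✗
h: [](p -> q) is F, [](q -> ~p) is F. ✓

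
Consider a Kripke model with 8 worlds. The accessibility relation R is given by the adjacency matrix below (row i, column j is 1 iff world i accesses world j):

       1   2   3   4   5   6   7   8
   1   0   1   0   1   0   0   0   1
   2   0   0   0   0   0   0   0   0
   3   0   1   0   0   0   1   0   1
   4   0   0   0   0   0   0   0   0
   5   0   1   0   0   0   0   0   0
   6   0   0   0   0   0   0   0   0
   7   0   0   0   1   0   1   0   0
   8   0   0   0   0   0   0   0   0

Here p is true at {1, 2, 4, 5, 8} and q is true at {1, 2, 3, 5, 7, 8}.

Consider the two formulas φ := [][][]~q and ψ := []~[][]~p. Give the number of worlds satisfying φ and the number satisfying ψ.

For [][][]~q:
1: successors {2, 4, 8}; [][]~q there: 2:T, 4:T, 8:T. ✓
2: no successors, so [][][]~q holds vacuously. ✓
3: successors {2, 6, 8}; [][]~q there: 2:T, 6:T, 8:T. ✓
4: no successors, so [][][]~q holds vacuously. ✓
5: successors {2}; [][]~q there: 2:T. ✓
6: no successors, so [][][]~q holds vacuously. ✓
7: successors {4, 6}; [][]~q there: 4:T, 6:T. ✓
8: no successors, so [][][]~q holds vacuously. ✓
— 8 worlds.
For []~[][]~p:
1: successors {2, 4, 8}; ~[][]~p there: 2:F, 4:F, 8:F. ✗
2: no successors, so []~[][]~p holds vacuously. ✓
3: successors {2, 6, 8}; ~[][]~p there: 2:F, 6:F, 8:F. ✗
4: no successors, so []~[][]~p holds vacuously. ✓
5: successors {2}; ~[][]~p there: 2:F. ✗
6: no successors, so []~[][]~p holds vacuously. ✓
7: successors {4, 6}; ~[][]~p there: 4:F, 6:F. ✗
8: no successors, so []~[][]~p holds vacuously. ✓
— 4 worlds.

8 and 4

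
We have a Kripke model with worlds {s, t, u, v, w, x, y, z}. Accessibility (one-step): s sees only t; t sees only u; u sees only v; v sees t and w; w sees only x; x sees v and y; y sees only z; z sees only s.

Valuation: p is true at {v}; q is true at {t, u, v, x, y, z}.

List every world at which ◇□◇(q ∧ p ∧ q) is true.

s: successors {t}; □◇(q ∧ p ∧ q) there: t:T. ✓
t: successors {u}; □◇(q ∧ p ∧ q) there: u:F. ✗
u: successors {v}; □◇(q ∧ p ∧ q) there: v:F. ✗
v: successors {t, w}; □◇(q ∧ p ∧ q) there: t:T, w:T. ✓
w: successors {x}; □◇(q ∧ p ∧ q) there: x:F. ✗
x: successors {v, y}; □◇(q ∧ p ∧ q) there: v:F, y:F. ✗
y: successors {z}; □◇(q ∧ p ∧ q) there: z:F. ✗
z: successors {s}; □◇(q ∧ p ∧ q) there: s:F. ✗

{s, v}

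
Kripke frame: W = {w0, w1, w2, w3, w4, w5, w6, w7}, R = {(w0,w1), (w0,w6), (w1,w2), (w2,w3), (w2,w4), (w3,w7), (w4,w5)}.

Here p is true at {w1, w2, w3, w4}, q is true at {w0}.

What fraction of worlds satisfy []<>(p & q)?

3/8

w0: successors {w1, w6}; <>(p & q) there: w1:F, w6:F. ✗
w1: successors {w2}; <>(p & q) there: w2:F. ✗
w2: successors {w3, w4}; <>(p & q) there: w3:F, w4:F. ✗
w3: successors {w7}; <>(p & q) there: w7:F. ✗
w4: successors {w5}; <>(p & q) there: w5:F. ✗
w5: no successors, so []<>(p & q) holds vacuously. ✓
w6: no successors, so []<>(p & q) holds vacuously. ✓
w7: no successors, so []<>(p & q) holds vacuously. ✓
That's 3 of 8 worlds, so 3/8.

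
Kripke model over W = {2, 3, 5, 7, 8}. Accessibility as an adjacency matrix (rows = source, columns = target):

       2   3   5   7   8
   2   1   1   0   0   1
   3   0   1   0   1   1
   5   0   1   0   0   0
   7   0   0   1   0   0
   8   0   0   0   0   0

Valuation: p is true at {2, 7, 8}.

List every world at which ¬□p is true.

2: □p is F. ✓
3: □p is F. ✓
5: □p is F. ✓
7: □p is F. ✓
8: □p is T. ✗

{2, 3, 5, 7}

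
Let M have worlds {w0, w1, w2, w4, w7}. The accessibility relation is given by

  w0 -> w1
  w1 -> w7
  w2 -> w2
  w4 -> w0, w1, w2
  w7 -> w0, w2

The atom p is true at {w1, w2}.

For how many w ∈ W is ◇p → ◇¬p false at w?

2

w0: ◇p is T, ◇¬p is F. ✗
w1: ◇p is F, ◇¬p is T. ✓
w2: ◇p is T, ◇¬p is F. ✗
w4: ◇p is T, ◇¬p is T. ✓
w7: ◇p is T, ◇¬p is T. ✓
Satisfying worlds: {w1, w4, w7}.
So ◇p → ◇¬p fails at the other 2 worlds.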